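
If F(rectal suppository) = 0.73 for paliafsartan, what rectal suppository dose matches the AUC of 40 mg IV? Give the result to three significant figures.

D_rectal = 54.8 mg

For equal systemic exposure: F × D_ev = D_iv
D_ev = D_iv / F = 40 / 0.73 = 54.7945 mg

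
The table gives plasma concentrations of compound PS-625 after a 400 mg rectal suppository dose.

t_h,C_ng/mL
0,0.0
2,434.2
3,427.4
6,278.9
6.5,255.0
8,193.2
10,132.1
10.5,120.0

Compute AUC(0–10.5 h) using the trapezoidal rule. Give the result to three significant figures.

Trapezoidal AUC_0→10.5:
  [0→2]: (0.0+434.2)/2 × 2 = 434.2
  [2→3]: (434.2+427.4)/2 × 1 = 430.8
  [3→6]: (427.4+278.9)/2 × 3 = 1059.45
  [6→6.5]: (278.9+255.0)/2 × 0.5 = 133.475
  [6.5→8]: (255.0+193.2)/2 × 1.5 = 336.15
  [8→10]: (193.2+132.1)/2 × 2 = 325.3
  [10→10.5]: (132.1+120.0)/2 × 0.5 = 63.025
  Sum = 2782.4 ng/mL·h

AUC = 2780 ng/mL·h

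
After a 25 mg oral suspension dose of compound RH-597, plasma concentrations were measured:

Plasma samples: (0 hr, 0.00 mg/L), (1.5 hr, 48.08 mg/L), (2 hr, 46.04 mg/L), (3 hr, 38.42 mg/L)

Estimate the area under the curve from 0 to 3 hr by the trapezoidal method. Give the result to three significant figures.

AUC = 102 mg/L·hr

Trapezoidal AUC_0→3:
  [0→1.5]: (0.00+48.08)/2 × 1.5 = 36.06
  [1.5→2]: (48.08+46.04)/2 × 0.5 = 23.53
  [2→3]: (46.04+38.42)/2 × 1 = 42.23
  Sum = 101.82 mg/L·hr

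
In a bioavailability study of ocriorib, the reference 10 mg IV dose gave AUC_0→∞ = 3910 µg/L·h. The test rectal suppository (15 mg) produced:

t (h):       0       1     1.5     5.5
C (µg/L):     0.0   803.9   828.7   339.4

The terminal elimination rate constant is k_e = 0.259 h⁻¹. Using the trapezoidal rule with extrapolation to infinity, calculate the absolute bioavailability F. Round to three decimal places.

Trapezoidal AUC_0→5.5 (rectal suppository):
  [0→1]: (0.0+803.9)/2 × 1 = 401.95
  [1→1.5]: (803.9+828.7)/2 × 0.5 = 408.15
  [1.5→5.5]: (828.7+339.4)/2 × 4 = 2336.2
  Sum = 3146.3 µg/L·h
Tail: C_last/k_e = 339.4/0.259 = 1310.425
AUC_0→∞ (rectal suppository) = 3146.3 + 1310.425 = 4456.725 µg/L·h
F = (AUC_ev/D_ev)/(AUC_iv/D_iv) = (4456.725/15)/(3910/10) = 297.115/391 = 0.7599

F = 0.760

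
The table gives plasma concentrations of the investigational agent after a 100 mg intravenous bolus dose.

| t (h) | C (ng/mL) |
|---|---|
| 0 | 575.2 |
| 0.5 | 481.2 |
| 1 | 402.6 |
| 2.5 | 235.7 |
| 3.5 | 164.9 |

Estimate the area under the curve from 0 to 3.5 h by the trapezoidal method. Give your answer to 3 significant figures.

Trapezoidal AUC_0→3.5:
  [0→0.5]: (575.2+481.2)/2 × 0.5 = 264.1
  [0.5→1]: (481.2+402.6)/2 × 0.5 = 220.95
  [1→2.5]: (402.6+235.7)/2 × 1.5 = 478.725
  [2.5→3.5]: (235.7+164.9)/2 × 1 = 200.3
  Sum = 1164.075 ng/mL·h

AUC = 1160 ng/mL·h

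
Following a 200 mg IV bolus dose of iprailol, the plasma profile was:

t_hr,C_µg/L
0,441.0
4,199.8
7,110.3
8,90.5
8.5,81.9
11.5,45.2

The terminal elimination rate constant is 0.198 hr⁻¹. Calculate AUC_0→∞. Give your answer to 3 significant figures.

Trapezoidal AUC_0→11.5:
  [0→4]: (441.0+199.8)/2 × 4 = 1281.6
  [4→7]: (199.8+110.3)/2 × 3 = 465.15
  [7→8]: (110.3+90.5)/2 × 1 = 100.4
  [8→8.5]: (90.5+81.9)/2 × 0.5 = 43.1
  [8.5→11.5]: (81.9+45.2)/2 × 3 = 190.65
  Sum = 2080.9 µg/L·hr
Extrapolated tail: C_last / k_e = 45.2 / 0.198 = 228.283
AUC_0→∞ = 2080.9 + 228.283 = 2309.183 µg/L·hr

AUC = 2310 µg/L·hr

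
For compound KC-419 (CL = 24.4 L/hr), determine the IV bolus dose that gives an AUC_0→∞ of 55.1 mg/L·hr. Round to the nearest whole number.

Dose = 1344 mg

Dose_iv = CL × AUC_0→∞
     = 24.4 × 55.1 = 1344.44 mg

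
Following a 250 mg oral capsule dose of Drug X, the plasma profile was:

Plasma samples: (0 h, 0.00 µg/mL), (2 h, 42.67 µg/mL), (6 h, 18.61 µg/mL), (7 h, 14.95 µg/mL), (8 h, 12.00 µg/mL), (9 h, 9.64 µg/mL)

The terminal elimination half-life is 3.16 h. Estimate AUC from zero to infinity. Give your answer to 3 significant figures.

AUC = 250 µg/mL·h

Trapezoidal AUC_0→9:
  [0→2]: (0.00+42.67)/2 × 2 = 42.67
  [2→6]: (42.67+18.61)/2 × 4 = 122.56
  [6→7]: (18.61+14.95)/2 × 1 = 16.78
  [7→8]: (14.95+12.00)/2 × 1 = 13.475
  [8→9]: (12.00+9.64)/2 × 1 = 10.82
  Sum = 206.305 µg/mL·h
k_e = ln2 / t½ = 0.693147 / 3.16 = 0.2194 h^-1
Extrapolated tail: C_last / k_e = 9.64 / 0.2194 = 43.938
AUC_0→∞ = 206.305 + 43.938 = 250.243 µg/mL·h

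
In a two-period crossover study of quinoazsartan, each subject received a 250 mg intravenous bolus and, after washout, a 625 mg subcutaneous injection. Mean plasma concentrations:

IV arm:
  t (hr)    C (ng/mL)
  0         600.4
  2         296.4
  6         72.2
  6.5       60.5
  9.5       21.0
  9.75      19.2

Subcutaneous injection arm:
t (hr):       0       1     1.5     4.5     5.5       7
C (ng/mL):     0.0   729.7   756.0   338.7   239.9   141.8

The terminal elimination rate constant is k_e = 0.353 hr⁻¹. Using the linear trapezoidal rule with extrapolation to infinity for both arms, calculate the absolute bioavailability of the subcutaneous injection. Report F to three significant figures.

F = 0.726

Trapezoidal AUC_0→9.75 (IV):
  [0→2]: (600.4+296.4)/2 × 2 = 896.8
  [2→6]: (296.4+72.2)/2 × 4 = 737.2
  [6→6.5]: (72.2+60.5)/2 × 0.5 = 33.175
  [6.5→9.5]: (60.5+21.0)/2 × 3 = 122.25
  [9.5→9.75]: (21.0+19.2)/2 × 0.25 = 5.025
  Sum = 1794.45 ng/mL·hr
IV tail: 19.2/0.353 = 54.391; AUC_iv,0→∞ = 1794.45 + 54.391 = 1848.841 ng/mL·hr
Trapezoidal AUC_0→7 (subcutaneous injection):
  [0→1]: (0.0+729.7)/2 × 1 = 364.85
  [1→1.5]: (729.7+756.0)/2 × 0.5 = 371.425
  [1.5→4.5]: (756.0+338.7)/2 × 3 = 1642.05
  [4.5→5.5]: (338.7+239.9)/2 × 1 = 289.3
  [5.5→7]: (239.9+141.8)/2 × 1.5 = 286.275
  Sum = 2953.9 ng/mL·hr
subcutaneous injection tail: 141.8/0.353 = 401.700; AUC_ev,0→∞ = 2953.9 + 401.700 = 3355.6 ng/mL·hr
F = (AUC_ev/D_ev)/(AUC_iv/D_iv) = (3355.6/625)/(1848.841/250) = 5.36896/7.395364 = 0.7260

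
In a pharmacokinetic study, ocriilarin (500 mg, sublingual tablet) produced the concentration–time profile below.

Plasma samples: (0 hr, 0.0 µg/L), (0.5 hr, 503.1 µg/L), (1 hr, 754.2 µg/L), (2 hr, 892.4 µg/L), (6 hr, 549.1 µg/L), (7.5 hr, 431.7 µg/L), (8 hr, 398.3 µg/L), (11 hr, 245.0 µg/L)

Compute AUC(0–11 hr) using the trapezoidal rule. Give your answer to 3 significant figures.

AUC = 6050 µg/L·hr

Trapezoidal AUC_0→11:
  [0→0.5]: (0.0+503.1)/2 × 0.5 = 125.775
  [0.5→1]: (503.1+754.2)/2 × 0.5 = 314.325
  [1→2]: (754.2+892.4)/2 × 1 = 823.3
  [2→6]: (892.4+549.1)/2 × 4 = 2883.0
  [6→7.5]: (549.1+431.7)/2 × 1.5 = 735.6
  [7.5→8]: (431.7+398.3)/2 × 0.5 = 207.5
  [8→11]: (398.3+245.0)/2 × 3 = 964.95
  Sum = 6054.45 µg/L·hr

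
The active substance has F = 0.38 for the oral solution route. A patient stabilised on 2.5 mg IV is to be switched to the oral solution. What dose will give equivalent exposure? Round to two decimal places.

D_oral = 6.58 mg

For equal systemic exposure: F × D_ev = D_iv
D_ev = D_iv / F = 2.5 / 0.38 = 6.57895 mg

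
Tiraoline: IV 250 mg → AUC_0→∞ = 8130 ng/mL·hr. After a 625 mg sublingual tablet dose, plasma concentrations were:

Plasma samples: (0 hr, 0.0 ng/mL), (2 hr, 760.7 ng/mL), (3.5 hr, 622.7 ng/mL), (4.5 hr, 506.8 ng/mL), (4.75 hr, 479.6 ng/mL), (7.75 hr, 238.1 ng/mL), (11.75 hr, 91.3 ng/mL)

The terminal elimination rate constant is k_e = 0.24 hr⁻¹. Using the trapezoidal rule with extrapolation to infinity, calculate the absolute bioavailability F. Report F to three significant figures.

F = 0.226

Trapezoidal AUC_0→11.75 (sublingual tablet):
  [0→2]: (0.0+760.7)/2 × 2 = 760.7
  [2→3.5]: (760.7+622.7)/2 × 1.5 = 1037.55
  [3.5→4.5]: (622.7+506.8)/2 × 1 = 564.75
  [4.5→4.75]: (506.8+479.6)/2 × 0.25 = 123.3
  [4.75→7.75]: (479.6+238.1)/2 × 3 = 1076.55
  [7.75→11.75]: (238.1+91.3)/2 × 4 = 658.8
  Sum = 4221.65 ng/mL·hr
Tail: C_last/k_e = 91.3/0.24 = 380.417
AUC_0→∞ (sublingual tablet) = 4221.65 + 380.417 = 4602.067 ng/mL·hr
F = (AUC_ev/D_ev)/(AUC_iv/D_iv) = (4602.067/625)/(8130/250) = 7.3633072/32.52 = 0.2264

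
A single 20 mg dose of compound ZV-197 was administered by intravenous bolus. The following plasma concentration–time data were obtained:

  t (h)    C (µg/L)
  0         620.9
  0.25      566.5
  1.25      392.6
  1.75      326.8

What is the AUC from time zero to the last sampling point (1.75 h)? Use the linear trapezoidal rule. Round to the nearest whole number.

Trapezoidal AUC_0→1.75:
  [0→0.25]: (620.9+566.5)/2 × 0.25 = 148.425
  [0.25→1.25]: (566.5+392.6)/2 × 1 = 479.55
  [1.25→1.75]: (392.6+326.8)/2 × 0.5 = 179.85
  Sum = 807.825 µg/L·h

AUC = 808 µg/L·h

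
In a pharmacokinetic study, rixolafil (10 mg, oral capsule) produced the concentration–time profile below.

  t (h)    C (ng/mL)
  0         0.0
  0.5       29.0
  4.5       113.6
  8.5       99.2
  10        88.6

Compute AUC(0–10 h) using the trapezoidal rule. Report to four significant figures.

Trapezoidal AUC_0→10:
  [0→0.5]: (0.0+29.0)/2 × 0.5 = 7.25
  [0.5→4.5]: (29.0+113.6)/2 × 4 = 285.2
  [4.5→8.5]: (113.6+99.2)/2 × 4 = 425.6
  [8.5→10]: (99.2+88.6)/2 × 1.5 = 140.85
  Sum = 858.9 ng/mL·h

AUC = 858.9 ng/mL·h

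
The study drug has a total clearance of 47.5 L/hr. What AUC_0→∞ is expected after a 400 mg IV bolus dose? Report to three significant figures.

AUC_0→∞ = Dose_iv / CL
        = 400 / 47.5 = 8.42105 mg/L·hr

AUC = 8.42 mg/L·hr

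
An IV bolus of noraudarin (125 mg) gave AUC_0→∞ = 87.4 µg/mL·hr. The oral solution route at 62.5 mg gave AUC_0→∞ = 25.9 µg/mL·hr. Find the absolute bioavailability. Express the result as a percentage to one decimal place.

F = (AUC_ev / D_ev) / (AUC_iv / D_iv)
  = (25.9/62.5) / (87.4/125)
  = 0.4144 / 0.6992 = 0.5927
  = 59.27%

F = 59.3%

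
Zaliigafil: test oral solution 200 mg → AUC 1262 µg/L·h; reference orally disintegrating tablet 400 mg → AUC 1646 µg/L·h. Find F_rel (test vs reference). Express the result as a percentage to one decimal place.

F_rel = (AUC_test/D_test) / (AUC_ref/D_ref)
      = (1262/200) / (1646/400)
      = 6.31 / 4.115 = 1.5334 = 153.34%

F_rel = 153.3%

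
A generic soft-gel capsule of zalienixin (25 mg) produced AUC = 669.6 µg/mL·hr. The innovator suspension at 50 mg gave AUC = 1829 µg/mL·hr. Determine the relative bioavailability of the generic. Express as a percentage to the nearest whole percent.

F_rel = (AUC_test/D_test) / (AUC_ref/D_ref)
      = (669.6/25) / (1829/50)
      = 26.784 / 36.58 = 0.7322 = 73.22%

F_rel = 73%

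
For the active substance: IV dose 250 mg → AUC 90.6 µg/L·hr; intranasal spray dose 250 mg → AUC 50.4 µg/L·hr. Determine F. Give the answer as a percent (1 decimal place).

F = 55.6%

F = (AUC_ev / D_ev) / (AUC_iv / D_iv)
  = (50.4/250) / (90.6/250)
  = 0.2016 / 0.3624 = 0.5563
  = 55.63%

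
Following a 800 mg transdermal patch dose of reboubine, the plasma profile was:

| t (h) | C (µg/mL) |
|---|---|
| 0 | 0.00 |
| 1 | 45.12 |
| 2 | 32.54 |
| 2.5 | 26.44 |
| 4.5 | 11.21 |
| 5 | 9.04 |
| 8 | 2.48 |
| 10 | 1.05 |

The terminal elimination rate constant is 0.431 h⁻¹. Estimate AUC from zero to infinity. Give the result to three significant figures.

Trapezoidal AUC_0→10:
  [0→1]: (0.00+45.12)/2 × 1 = 22.56
  [1→2]: (45.12+32.54)/2 × 1 = 38.83
  [2→2.5]: (32.54+26.44)/2 × 0.5 = 14.745
  [2.5→4.5]: (26.44+11.21)/2 × 2 = 37.65
  [4.5→5]: (11.21+9.04)/2 × 0.5 = 5.0625
  [5→8]: (9.04+2.48)/2 × 3 = 17.28
  [8→10]: (2.48+1.05)/2 × 2 = 3.53
  Sum = 139.6575 µg/mL·h
Extrapolated tail: C_last / k_e = 1.05 / 0.431 = 2.436
AUC_0→∞ = 139.6575 + 2.436 = 142.0935 µg/mL·h

AUC = 142 µg/mL·h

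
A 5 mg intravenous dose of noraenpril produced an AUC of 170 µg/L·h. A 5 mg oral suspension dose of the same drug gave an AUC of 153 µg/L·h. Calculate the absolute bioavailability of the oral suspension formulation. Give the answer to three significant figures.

F = (AUC_ev / D_ev) / (AUC_iv / D_iv)
  = (153/5) / (170/5)
  = 30.6 / 34 = 0.9000

F = 0.900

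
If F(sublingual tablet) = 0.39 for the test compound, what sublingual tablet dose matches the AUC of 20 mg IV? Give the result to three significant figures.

D_sublingual = 51.3 mg

For equal systemic exposure: F × D_ev = D_iv
D_ev = D_iv / F = 20 / 0.39 = 51.2821 mg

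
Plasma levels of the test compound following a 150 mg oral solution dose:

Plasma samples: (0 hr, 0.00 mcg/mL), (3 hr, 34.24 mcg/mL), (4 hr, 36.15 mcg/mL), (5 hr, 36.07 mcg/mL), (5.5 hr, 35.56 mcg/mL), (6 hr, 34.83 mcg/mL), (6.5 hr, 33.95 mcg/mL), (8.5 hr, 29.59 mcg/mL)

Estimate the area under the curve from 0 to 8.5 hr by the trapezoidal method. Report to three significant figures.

AUC = 239 mcg/mL·hr

Trapezoidal AUC_0→8.5:
  [0→3]: (0.00+34.24)/2 × 3 = 51.36
  [3→4]: (34.24+36.15)/2 × 1 = 35.195
  [4→5]: (36.15+36.07)/2 × 1 = 36.11
  [5→5.5]: (36.07+35.56)/2 × 0.5 = 17.9075
  [5.5→6]: (35.56+34.83)/2 × 0.5 = 17.5975
  [6→6.5]: (34.83+33.95)/2 × 0.5 = 17.195
  [6.5→8.5]: (33.95+29.59)/2 × 2 = 63.54
  Sum = 238.905 mcg/mL·hr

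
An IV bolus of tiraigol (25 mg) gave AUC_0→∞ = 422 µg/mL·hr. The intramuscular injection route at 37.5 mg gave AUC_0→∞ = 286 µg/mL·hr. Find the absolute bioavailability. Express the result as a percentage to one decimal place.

F = (AUC_ev / D_ev) / (AUC_iv / D_iv)
  = (286/37.5) / (422/25)
  = 7.62667 / 16.88 = 0.4518
  = 45.18%

F = 45.2%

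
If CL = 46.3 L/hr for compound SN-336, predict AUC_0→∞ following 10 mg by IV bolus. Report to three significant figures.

AUC = 0.216 mg/L·hr

AUC_0→∞ = Dose_iv / CL
        = 10 / 46.3 = 0.215983 mg/L·hr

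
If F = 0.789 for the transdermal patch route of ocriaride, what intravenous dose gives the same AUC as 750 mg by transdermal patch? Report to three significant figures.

Systemic exposure from an extravascular dose = F × D_ev, so the equivalent IV dose is F × D_ev.
D_iv = F × D_ev = 0.789 × 750 = 591.75 mg

D_iv = 592 mg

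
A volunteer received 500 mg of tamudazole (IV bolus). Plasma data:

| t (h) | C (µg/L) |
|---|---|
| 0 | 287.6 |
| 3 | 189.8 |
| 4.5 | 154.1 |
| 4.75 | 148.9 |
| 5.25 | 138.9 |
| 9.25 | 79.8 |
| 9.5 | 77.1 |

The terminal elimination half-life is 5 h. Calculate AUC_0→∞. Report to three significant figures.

AUC = 2100 µg/L·h

Trapezoidal AUC_0→9.5:
  [0→3]: (287.6+189.8)/2 × 3 = 716.1
  [3→4.5]: (189.8+154.1)/2 × 1.5 = 257.925
  [4.5→4.75]: (154.1+148.9)/2 × 0.25 = 37.875
  [4.75→5.25]: (148.9+138.9)/2 × 0.5 = 71.95
  [5.25→9.25]: (138.9+79.8)/2 × 4 = 437.4
  [9.25→9.5]: (79.8+77.1)/2 × 0.25 = 19.6125
  Sum = 1540.8625 µg/L·h
k_e = ln2 / t½ = 0.693147 / 5 = 0.1386 h^-1
Extrapolated tail: C_last / k_e = 77.1 / 0.1386 = 556.277
AUC_0→∞ = 1540.8625 + 556.277 = 2097.1395 µg/L·h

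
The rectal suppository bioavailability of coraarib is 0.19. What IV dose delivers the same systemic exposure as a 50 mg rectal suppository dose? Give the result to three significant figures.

Systemic exposure from an extravascular dose = F × D_ev, so the equivalent IV dose is F × D_ev.
D_iv = F × D_ev = 0.19 × 50 = 9.5 mg

D_iv = 9.50 mg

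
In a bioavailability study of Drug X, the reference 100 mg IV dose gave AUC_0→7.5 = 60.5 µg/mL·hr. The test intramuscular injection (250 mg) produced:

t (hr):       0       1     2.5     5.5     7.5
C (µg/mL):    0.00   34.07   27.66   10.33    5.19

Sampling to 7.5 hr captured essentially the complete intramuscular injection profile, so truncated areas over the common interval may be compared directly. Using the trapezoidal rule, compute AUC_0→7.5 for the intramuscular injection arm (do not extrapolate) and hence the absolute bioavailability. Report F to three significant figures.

Trapezoidal AUC_0→7.5 (intramuscular injection):
  [0→1]: (0.00+34.07)/2 × 1 = 17.035
  [1→2.5]: (34.07+27.66)/2 × 1.5 = 46.2975
  [2.5→5.5]: (27.66+10.33)/2 × 3 = 56.985
  [5.5→7.5]: (10.33+5.19)/2 × 2 = 15.52
  Sum = 135.8375 µg/mL·hr
F = (AUC_ev/D_ev)/(AUC_iv/D_iv) = (135.8375/250)/(60.5/100) = 0.54335/0.605 = 0.8981

F = 0.898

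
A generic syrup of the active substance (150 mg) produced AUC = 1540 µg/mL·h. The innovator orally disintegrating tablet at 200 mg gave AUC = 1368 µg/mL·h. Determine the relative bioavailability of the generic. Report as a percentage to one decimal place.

F_rel = (AUC_test/D_test) / (AUC_ref/D_ref)
      = (1540/150) / (1368/200)
      = 10.2667 / 6.84 = 1.5010 = 150.10%

F_rel = 150.1%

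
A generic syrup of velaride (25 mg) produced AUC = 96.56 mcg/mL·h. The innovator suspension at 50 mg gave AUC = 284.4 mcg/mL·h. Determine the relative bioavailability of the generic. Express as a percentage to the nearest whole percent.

F_rel = 68%

F_rel = (AUC_test/D_test) / (AUC_ref/D_ref)
      = (96.56/25) / (284.4/50)
      = 3.8624 / 5.688 = 0.6790 = 67.90%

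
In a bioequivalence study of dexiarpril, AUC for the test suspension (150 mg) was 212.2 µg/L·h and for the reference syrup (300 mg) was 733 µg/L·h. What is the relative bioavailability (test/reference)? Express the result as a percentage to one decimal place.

F_rel = 57.9%

F_rel = (AUC_test/D_test) / (AUC_ref/D_ref)
      = (212.2/150) / (733/300)
      = 1.41467 / 2.44333 = 0.5790 = 57.90%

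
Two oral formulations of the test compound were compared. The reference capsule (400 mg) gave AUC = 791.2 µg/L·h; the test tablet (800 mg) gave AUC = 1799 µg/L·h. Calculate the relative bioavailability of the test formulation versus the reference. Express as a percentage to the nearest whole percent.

F_rel = (AUC_test/D_test) / (AUC_ref/D_ref)
      = (1799/800) / (791.2/400)
      = 2.24875 / 1.978 = 1.1369 = 113.69%

F_rel = 114%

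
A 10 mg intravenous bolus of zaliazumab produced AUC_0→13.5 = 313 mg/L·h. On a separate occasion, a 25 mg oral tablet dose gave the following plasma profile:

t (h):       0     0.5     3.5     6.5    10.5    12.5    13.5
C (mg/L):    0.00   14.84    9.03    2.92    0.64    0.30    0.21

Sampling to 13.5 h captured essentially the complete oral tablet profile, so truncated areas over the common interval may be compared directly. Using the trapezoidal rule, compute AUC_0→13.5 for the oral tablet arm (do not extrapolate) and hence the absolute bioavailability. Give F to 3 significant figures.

F = 0.0840

Trapezoidal AUC_0→13.5 (oral tablet):
  [0→0.5]: (0.00+14.84)/2 × 0.5 = 3.71
  [0.5→3.5]: (14.84+9.03)/2 × 3 = 35.805
  [3.5→6.5]: (9.03+2.92)/2 × 3 = 17.925
  [6.5→10.5]: (2.92+0.64)/2 × 4 = 7.12
  [10.5→12.5]: (0.64+0.30)/2 × 2 = 0.94
  [12.5→13.5]: (0.30+0.21)/2 × 1 = 0.255
  Sum = 65.755 mg/L·h
F = (AUC_ev/D_ev)/(AUC_iv/D_iv) = (65.755/25)/(313/10) = 2.6302/31.3 = 0.0840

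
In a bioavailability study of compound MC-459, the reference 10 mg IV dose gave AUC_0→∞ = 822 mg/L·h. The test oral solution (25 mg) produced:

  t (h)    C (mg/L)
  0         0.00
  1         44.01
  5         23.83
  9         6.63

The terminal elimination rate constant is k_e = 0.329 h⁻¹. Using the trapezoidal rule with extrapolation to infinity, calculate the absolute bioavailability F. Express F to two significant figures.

Trapezoidal AUC_0→9 (oral solution):
  [0→1]: (0.00+44.01)/2 × 1 = 22.005
  [1→5]: (44.01+23.83)/2 × 4 = 135.68
  [5→9]: (23.83+6.63)/2 × 4 = 60.92
  Sum = 218.605 mg/L·h
Tail: C_last/k_e = 6.63/0.329 = 20.152
AUC_0→∞ (oral solution) = 218.605 + 20.152 = 238.757 mg/L·h
F = (AUC_ev/D_ev)/(AUC_iv/D_iv) = (238.757/25)/(822/10) = 9.55028/82.2 = 0.1162

F = 0.12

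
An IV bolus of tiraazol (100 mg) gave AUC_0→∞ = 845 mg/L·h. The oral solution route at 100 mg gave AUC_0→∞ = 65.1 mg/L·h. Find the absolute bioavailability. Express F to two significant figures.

F = 0.077

F = (AUC_ev / D_ev) / (AUC_iv / D_iv)
  = (65.1/100) / (845/100)
  = 0.651 / 8.45 = 0.0770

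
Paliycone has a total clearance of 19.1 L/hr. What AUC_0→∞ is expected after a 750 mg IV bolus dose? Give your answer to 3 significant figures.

AUC = 39.3 mg/L·hr

AUC_0→∞ = Dose_iv / CL
        = 750 / 19.1 = 39.267 mg/L·hr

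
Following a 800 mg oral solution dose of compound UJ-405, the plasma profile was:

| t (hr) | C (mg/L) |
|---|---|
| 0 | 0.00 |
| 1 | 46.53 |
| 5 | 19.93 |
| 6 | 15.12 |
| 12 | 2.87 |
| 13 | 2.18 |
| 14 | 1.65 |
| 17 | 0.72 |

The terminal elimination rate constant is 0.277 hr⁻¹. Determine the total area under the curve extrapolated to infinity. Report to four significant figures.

Trapezoidal AUC_0→17:
  [0→1]: (0.00+46.53)/2 × 1 = 23.265
  [1→5]: (46.53+19.93)/2 × 4 = 132.92
  [5→6]: (19.93+15.12)/2 × 1 = 17.525
  [6→12]: (15.12+2.87)/2 × 6 = 53.97
  [12→13]: (2.87+2.18)/2 × 1 = 2.525
  [13→14]: (2.18+1.65)/2 × 1 = 1.915
  [14→17]: (1.65+0.72)/2 × 3 = 3.555
  Sum = 235.675 mg/L·hr
Extrapolated tail: C_last / k_e = 0.72 / 0.277 = 2.599
AUC_0→∞ = 235.675 + 2.599 = 238.274 mg/L·hr

AUC = 238.3 mg/L·hr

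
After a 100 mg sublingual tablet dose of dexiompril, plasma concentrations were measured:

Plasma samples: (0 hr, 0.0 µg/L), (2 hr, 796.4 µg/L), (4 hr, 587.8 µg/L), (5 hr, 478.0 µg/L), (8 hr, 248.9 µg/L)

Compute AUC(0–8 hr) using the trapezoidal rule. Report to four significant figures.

AUC = 3804 µg/L·hr

Trapezoidal AUC_0→8:
  [0→2]: (0.0+796.4)/2 × 2 = 796.4
  [2→4]: (796.4+587.8)/2 × 2 = 1384.2
  [4→5]: (587.8+478.0)/2 × 1 = 532.9
  [5→8]: (478.0+248.9)/2 × 3 = 1090.35
  Sum = 3803.85 µg/L·hr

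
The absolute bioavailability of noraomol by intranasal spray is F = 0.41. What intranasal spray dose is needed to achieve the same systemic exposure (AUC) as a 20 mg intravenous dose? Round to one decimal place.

D_intranasal = 48.8 mg

For equal systemic exposure: F × D_ev = D_iv
D_ev = D_iv / F = 20 / 0.41 = 48.7805 mg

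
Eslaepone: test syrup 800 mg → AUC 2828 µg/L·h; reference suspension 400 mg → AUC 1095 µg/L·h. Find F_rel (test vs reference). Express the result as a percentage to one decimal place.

F_rel = 129.1%

F_rel = (AUC_test/D_test) / (AUC_ref/D_ref)
      = (2828/800) / (1095/400)
      = 3.535 / 2.7375 = 1.2913 = 129.13%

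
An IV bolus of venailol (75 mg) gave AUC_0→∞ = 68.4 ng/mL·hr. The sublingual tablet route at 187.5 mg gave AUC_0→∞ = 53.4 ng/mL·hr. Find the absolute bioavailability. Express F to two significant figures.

F = 0.31

F = (AUC_ev / D_ev) / (AUC_iv / D_iv)
  = (53.4/187.5) / (68.4/75)
  = 0.2848 / 0.912 = 0.3123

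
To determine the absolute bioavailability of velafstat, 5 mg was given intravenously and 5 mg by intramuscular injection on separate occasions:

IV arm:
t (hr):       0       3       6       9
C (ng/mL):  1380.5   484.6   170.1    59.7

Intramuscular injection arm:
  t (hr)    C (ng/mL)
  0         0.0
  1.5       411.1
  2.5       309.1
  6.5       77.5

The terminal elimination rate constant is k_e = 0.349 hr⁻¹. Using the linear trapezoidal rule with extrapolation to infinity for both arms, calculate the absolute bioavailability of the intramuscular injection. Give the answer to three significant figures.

F = 0.387

Trapezoidal AUC_0→9 (IV):
  [0→3]: (1380.5+484.6)/2 × 3 = 2797.65
  [3→6]: (484.6+170.1)/2 × 3 = 982.05
  [6→9]: (170.1+59.7)/2 × 3 = 344.7
  Sum = 4124.4 ng/mL·hr
IV tail: 59.7/0.349 = 171.060; AUC_iv,0→∞ = 4124.4 + 171.060 = 4295.46 ng/mL·hr
Trapezoidal AUC_0→6.5 (intramuscular injection):
  [0→1.5]: (0.0+411.1)/2 × 1.5 = 308.325
  [1.5→2.5]: (411.1+309.1)/2 × 1 = 360.1
  [2.5→6.5]: (309.1+77.5)/2 × 4 = 773.2
  Sum = 1441.625 ng/mL·hr
intramuscular injection tail: 77.5/0.349 = 222.063; AUC_ev,0→∞ = 1441.625 + 222.063 = 1663.688 ng/mL·hr
F = (AUC_ev/D_ev)/(AUC_iv/D_iv) = (1663.688/5)/(4295.46/5) = 332.7376/859.092 = 0.3873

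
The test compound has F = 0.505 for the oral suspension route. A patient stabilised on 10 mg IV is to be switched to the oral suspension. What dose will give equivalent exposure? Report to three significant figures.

D_oral = 19.8 mg

For equal systemic exposure: F × D_ev = D_iv
D_ev = D_iv / F = 10 / 0.505 = 19.802 mg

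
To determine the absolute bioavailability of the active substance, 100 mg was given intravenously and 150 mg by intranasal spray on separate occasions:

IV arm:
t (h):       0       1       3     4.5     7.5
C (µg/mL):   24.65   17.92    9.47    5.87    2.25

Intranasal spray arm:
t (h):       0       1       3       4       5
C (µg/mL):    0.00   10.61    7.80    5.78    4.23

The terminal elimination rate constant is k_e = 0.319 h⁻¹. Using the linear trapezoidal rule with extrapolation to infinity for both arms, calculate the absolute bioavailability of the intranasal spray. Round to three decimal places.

Trapezoidal AUC_0→7.5 (IV):
  [0→1]: (24.65+17.92)/2 × 1 = 21.285
  [1→3]: (17.92+9.47)/2 × 2 = 27.39
  [3→4.5]: (9.47+5.87)/2 × 1.5 = 11.505
  [4.5→7.5]: (5.87+2.25)/2 × 3 = 12.18
  Sum = 72.36 µg/mL·h
IV tail: 2.25/0.319 = 7.053; AUC_iv,0→∞ = 72.36 + 7.053 = 79.413 µg/mL·h
Trapezoidal AUC_0→5 (intranasal spray):
  [0→1]: (0.00+10.61)/2 × 1 = 5.305
  [1→3]: (10.61+7.80)/2 × 2 = 18.41
  [3→4]: (7.80+5.78)/2 × 1 = 6.79
  [4→5]: (5.78+4.23)/2 × 1 = 5.005
  Sum = 35.51 µg/mL·h
intranasal spray tail: 4.23/0.319 = 13.260; AUC_ev,0→∞ = 35.51 + 13.260 = 48.77 µg/mL·h
F = (AUC_ev/D_ev)/(AUC_iv/D_iv) = (48.77/150)/(79.413/100) = 0.325133/0.79413 = 0.4094

F = 0.409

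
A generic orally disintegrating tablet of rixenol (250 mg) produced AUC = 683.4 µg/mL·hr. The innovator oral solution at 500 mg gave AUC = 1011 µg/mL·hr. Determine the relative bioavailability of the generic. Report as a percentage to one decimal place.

F_rel = (AUC_test/D_test) / (AUC_ref/D_ref)
      = (683.4/250) / (1011/500)
      = 2.7336 / 2.022 = 1.3519 = 135.19%

F_rel = 135.2%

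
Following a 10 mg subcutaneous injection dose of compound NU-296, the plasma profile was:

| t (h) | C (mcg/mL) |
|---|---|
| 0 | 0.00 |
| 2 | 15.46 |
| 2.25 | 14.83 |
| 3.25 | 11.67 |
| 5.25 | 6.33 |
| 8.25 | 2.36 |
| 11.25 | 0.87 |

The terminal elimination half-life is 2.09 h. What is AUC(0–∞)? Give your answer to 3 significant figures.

Trapezoidal AUC_0→11.25:
  [0→2]: (0.00+15.46)/2 × 2 = 15.46
  [2→2.25]: (15.46+14.83)/2 × 0.25 = 3.78625
  [2.25→3.25]: (14.83+11.67)/2 × 1 = 13.25
  [3.25→5.25]: (11.67+6.33)/2 × 2 = 18.0
  [5.25→8.25]: (6.33+2.36)/2 × 3 = 13.035
  [8.25→11.25]: (2.36+0.87)/2 × 3 = 4.845
  Sum = 68.37625 mcg/mL·h
k_e = ln2 / t½ = 0.693147 / 2.09 = 0.3316 h^-1
Extrapolated tail: C_last / k_e = 0.87 / 0.3316 = 2.624
AUC_0→∞ = 68.37625 + 2.624 = 71.00025 mcg/mL·h

AUC = 71.0 mcg/mL·h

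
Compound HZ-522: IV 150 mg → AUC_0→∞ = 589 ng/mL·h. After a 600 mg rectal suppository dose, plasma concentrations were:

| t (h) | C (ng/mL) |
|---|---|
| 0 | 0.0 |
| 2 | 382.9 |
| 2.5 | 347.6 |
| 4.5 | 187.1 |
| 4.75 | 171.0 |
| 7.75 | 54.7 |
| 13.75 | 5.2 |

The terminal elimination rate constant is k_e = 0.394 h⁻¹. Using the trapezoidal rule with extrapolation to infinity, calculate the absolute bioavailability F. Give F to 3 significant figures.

Trapezoidal AUC_0→13.75 (rectal suppository):
  [0→2]: (0.0+382.9)/2 × 2 = 382.9
  [2→2.5]: (382.9+347.6)/2 × 0.5 = 182.625
  [2.5→4.5]: (347.6+187.1)/2 × 2 = 534.7
  [4.5→4.75]: (187.1+171.0)/2 × 0.25 = 44.7625
  [4.75→7.75]: (171.0+54.7)/2 × 3 = 338.55
  [7.75→13.75]: (54.7+5.2)/2 × 6 = 179.7
  Sum = 1663.2375 ng/mL·h
Tail: C_last/k_e = 5.2/0.394 = 13.198
AUC_0→∞ (rectal suppository) = 1663.2375 + 13.198 = 1676.4355 ng/mL·h
F = (AUC_ev/D_ev)/(AUC_iv/D_iv) = (1676.4355/600)/(589/150) = 2.79406/3.92667 = 0.7116

F = 0.712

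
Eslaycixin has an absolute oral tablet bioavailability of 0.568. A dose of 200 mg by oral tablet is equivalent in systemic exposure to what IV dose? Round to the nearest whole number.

Systemic exposure from an extravascular dose = F × D_ev, so the equivalent IV dose is F × D_ev.
D_iv = F × D_ev = 0.568 × 200 = 113.6 mg

D_iv = 114 mg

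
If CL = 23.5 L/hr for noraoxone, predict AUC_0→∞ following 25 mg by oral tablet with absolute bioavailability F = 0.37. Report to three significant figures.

AUC = 0.394 mg/L·hr

AUC_0→∞ = F × Dose / CL
        = 0.37 × 25 / 23.5 = 0.393617 mg/L·hr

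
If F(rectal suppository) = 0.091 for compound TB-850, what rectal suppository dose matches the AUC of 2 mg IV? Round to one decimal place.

D_rectal = 22.0 mg

For equal systemic exposure: F × D_ev = D_iv
D_ev = D_iv / F = 2 / 0.091 = 21.978 mg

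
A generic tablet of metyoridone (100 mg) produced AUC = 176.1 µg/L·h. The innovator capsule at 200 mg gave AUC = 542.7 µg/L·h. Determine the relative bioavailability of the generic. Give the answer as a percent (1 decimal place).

F_rel = 64.9%

F_rel = (AUC_test/D_test) / (AUC_ref/D_ref)
      = (176.1/100) / (542.7/200)
      = 1.761 / 2.7135 = 0.6490 = 64.90%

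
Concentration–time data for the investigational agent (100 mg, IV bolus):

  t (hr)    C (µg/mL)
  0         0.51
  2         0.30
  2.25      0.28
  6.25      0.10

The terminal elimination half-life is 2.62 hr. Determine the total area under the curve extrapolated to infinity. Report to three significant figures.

Trapezoidal AUC_0→6.25:
  [0→2]: (0.51+0.30)/2 × 2 = 0.81
  [2→2.25]: (0.30+0.28)/2 × 0.25 = 0.0725
  [2.25→6.25]: (0.28+0.10)/2 × 4 = 0.76
  Sum = 1.6425 µg/mL·hr
k_e = ln2 / t½ = 0.693147 / 2.62 = 0.2646 hr^-1
Extrapolated tail: C_last / k_e = 0.10 / 0.2646 = 0.378
AUC_0→∞ = 1.6425 + 0.378 = 2.0205 µg/mL·hr

AUC = 2.02 µg/mL·hr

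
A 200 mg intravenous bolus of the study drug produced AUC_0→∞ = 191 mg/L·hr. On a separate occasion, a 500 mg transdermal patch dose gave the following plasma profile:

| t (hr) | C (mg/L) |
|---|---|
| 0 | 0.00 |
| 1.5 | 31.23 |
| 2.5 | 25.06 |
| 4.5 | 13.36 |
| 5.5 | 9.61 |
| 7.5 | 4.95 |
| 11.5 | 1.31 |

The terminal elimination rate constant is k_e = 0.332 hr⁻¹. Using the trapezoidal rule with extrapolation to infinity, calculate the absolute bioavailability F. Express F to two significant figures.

F = 0.28

Trapezoidal AUC_0→11.5 (transdermal patch):
  [0→1.5]: (0.00+31.23)/2 × 1.5 = 23.4225
  [1.5→2.5]: (31.23+25.06)/2 × 1 = 28.145
  [2.5→4.5]: (25.06+13.36)/2 × 2 = 38.42
  [4.5→5.5]: (13.36+9.61)/2 × 1 = 11.485
  [5.5→7.5]: (9.61+4.95)/2 × 2 = 14.56
  [7.5→11.5]: (4.95+1.31)/2 × 4 = 12.52
  Sum = 128.5525 mg/L·hr
Tail: C_last/k_e = 1.31/0.332 = 3.946
AUC_0→∞ (transdermal patch) = 128.5525 + 3.946 = 132.4985 mg/L·hr
F = (AUC_ev/D_ev)/(AUC_iv/D_iv) = (132.4985/500)/(191/200) = 0.264997/0.955 = 0.2775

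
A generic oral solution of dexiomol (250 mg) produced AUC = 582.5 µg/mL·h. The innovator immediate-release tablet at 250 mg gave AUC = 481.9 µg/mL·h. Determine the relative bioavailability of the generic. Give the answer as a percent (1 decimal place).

F_rel = (AUC_test/D_test) / (AUC_ref/D_ref)
      = (582.5/250) / (481.9/250)
      = 2.33 / 1.9276 = 1.2088 = 120.88%

F_rel = 120.9%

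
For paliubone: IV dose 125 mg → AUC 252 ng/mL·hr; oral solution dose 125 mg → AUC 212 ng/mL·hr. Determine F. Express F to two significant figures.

F = 0.84

F = (AUC_ev / D_ev) / (AUC_iv / D_iv)
  = (212/125) / (252/125)
  = 1.696 / 2.016 = 0.8413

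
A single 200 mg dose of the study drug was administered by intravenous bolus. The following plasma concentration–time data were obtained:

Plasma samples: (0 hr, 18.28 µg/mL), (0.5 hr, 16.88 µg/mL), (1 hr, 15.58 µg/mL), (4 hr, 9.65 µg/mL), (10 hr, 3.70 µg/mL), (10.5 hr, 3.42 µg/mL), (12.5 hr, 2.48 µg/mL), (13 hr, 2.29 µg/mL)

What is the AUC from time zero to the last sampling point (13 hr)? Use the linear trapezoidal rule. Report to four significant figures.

AUC = 103.7 µg/mL·hr

Trapezoidal AUC_0→13:
  [0→0.5]: (18.28+16.88)/2 × 0.5 = 8.79
  [0.5→1]: (16.88+15.58)/2 × 0.5 = 8.115
  [1→4]: (15.58+9.65)/2 × 3 = 37.845
  [4→10]: (9.65+3.70)/2 × 6 = 40.05
  [10→10.5]: (3.70+3.42)/2 × 0.5 = 1.78
  [10.5→12.5]: (3.42+2.48)/2 × 2 = 5.9
  [12.5→13]: (2.48+2.29)/2 × 0.5 = 1.1925
  Sum = 103.6725 µg/mL·hr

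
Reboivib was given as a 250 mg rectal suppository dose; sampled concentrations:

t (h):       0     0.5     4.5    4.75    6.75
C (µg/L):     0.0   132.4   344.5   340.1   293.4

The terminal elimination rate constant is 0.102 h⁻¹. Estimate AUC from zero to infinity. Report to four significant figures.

Trapezoidal AUC_0→6.75:
  [0→0.5]: (0.0+132.4)/2 × 0.5 = 33.1
  [0.5→4.5]: (132.4+344.5)/2 × 4 = 953.8
  [4.5→4.75]: (344.5+340.1)/2 × 0.25 = 85.575
  [4.75→6.75]: (340.1+293.4)/2 × 2 = 633.5
  Sum = 1705.975 µg/L·h
Extrapolated tail: C_last / k_e = 293.4 / 0.102 = 2876.471
AUC_0→∞ = 1705.975 + 2876.471 = 4582.446 µg/L·h

AUC = 4582 µg/L·h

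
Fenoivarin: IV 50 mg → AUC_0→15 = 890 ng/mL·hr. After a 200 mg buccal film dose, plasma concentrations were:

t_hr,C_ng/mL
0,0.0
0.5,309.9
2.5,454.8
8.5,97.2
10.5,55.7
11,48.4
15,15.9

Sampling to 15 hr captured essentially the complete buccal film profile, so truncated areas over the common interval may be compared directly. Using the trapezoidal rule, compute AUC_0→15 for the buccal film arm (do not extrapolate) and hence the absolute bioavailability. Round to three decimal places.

F = 0.788

Trapezoidal AUC_0→15 (buccal film):
  [0→0.5]: (0.0+309.9)/2 × 0.5 = 77.475
  [0.5→2.5]: (309.9+454.8)/2 × 2 = 764.7
  [2.5→8.5]: (454.8+97.2)/2 × 6 = 1656.0
  [8.5→10.5]: (97.2+55.7)/2 × 2 = 152.9
  [10.5→11]: (55.7+48.4)/2 × 0.5 = 26.025
  [11→15]: (48.4+15.9)/2 × 4 = 128.6
  Sum = 2805.7 ng/mL·hr
F = (AUC_ev/D_ev)/(AUC_iv/D_iv) = (2805.7/200)/(890/50) = 14.0285/17.8 = 0.7881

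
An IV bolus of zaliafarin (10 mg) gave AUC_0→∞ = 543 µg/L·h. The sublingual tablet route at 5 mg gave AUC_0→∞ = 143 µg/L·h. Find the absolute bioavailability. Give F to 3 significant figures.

F = (AUC_ev / D_ev) / (AUC_iv / D_iv)
  = (143/5) / (543/10)
  = 28.6 / 54.3 = 0.5267

F = 0.527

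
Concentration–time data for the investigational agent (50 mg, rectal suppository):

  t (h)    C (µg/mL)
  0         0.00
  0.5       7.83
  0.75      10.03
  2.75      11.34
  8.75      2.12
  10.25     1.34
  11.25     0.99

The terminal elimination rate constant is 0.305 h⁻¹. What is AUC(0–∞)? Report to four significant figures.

AUC = 72.95 µg/mL·h

Trapezoidal AUC_0→11.25:
  [0→0.5]: (0.00+7.83)/2 × 0.5 = 1.9575
  [0.5→0.75]: (7.83+10.03)/2 × 0.25 = 2.2325
  [0.75→2.75]: (10.03+11.34)/2 × 2 = 21.37
  [2.75→8.75]: (11.34+2.12)/2 × 6 = 40.38
  [8.75→10.25]: (2.12+1.34)/2 × 1.5 = 2.595
  [10.25→11.25]: (1.34+0.99)/2 × 1 = 1.165
  Sum = 69.7 µg/mL·h
Extrapolated tail: C_last / k_e = 0.99 / 0.305 = 3.246
AUC_0→∞ = 69.7 + 3.246 = 72.946 µg/mL·h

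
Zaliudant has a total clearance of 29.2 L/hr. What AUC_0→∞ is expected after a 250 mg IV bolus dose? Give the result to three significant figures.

AUC = 8.56 mg/L·hr

AUC_0→∞ = Dose_iv / CL
        = 250 / 29.2 = 8.56164 mg/L·hr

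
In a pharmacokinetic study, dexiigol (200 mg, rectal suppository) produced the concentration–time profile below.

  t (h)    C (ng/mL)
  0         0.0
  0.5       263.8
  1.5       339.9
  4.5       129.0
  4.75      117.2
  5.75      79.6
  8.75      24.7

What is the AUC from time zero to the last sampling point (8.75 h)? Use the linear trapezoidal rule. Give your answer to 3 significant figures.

AUC = 1360 ng/mL·h

Trapezoidal AUC_0→8.75:
  [0→0.5]: (0.0+263.8)/2 × 0.5 = 65.95
  [0.5→1.5]: (263.8+339.9)/2 × 1 = 301.85
  [1.5→4.5]: (339.9+129.0)/2 × 3 = 703.35
  [4.5→4.75]: (129.0+117.2)/2 × 0.25 = 30.775
  [4.75→5.75]: (117.2+79.6)/2 × 1 = 98.4
  [5.75→8.75]: (79.6+24.7)/2 × 3 = 156.45
  Sum = 1356.775 ng/mL·h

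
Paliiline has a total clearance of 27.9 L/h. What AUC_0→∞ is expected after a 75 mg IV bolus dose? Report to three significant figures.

AUC = 2.69 mg/L·h

AUC_0→∞ = Dose_iv / CL
        = 75 / 27.9 = 2.68817 mg/L·h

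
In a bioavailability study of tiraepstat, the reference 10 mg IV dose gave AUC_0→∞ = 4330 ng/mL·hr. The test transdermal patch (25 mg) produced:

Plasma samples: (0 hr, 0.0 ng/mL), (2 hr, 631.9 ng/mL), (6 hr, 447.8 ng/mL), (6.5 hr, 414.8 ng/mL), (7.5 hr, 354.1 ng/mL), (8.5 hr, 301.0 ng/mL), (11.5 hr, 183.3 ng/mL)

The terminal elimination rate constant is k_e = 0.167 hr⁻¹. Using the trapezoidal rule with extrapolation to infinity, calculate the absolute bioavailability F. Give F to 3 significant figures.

F = 0.512

Trapezoidal AUC_0→11.5 (transdermal patch):
  [0→2]: (0.0+631.9)/2 × 2 = 631.9
  [2→6]: (631.9+447.8)/2 × 4 = 2159.4
  [6→6.5]: (447.8+414.8)/2 × 0.5 = 215.65
  [6.5→7.5]: (414.8+354.1)/2 × 1 = 384.45
  [7.5→8.5]: (354.1+301.0)/2 × 1 = 327.55
  [8.5→11.5]: (301.0+183.3)/2 × 3 = 726.45
  Sum = 4445.4 ng/mL·hr
Tail: C_last/k_e = 183.3/0.167 = 1097.605
AUC_0→∞ (transdermal patch) = 4445.4 + 1097.605 = 5543.005 ng/mL·hr
F = (AUC_ev/D_ev)/(AUC_iv/D_iv) = (5543.005/25)/(4330/10) = 221.7202/433 = 0.5121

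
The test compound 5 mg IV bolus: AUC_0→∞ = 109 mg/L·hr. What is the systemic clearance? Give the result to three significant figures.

CL = Dose_iv / AUC_0→∞
   = 5 / 109 = 0.0458716 L/hr

CL = 0.0459 L/hr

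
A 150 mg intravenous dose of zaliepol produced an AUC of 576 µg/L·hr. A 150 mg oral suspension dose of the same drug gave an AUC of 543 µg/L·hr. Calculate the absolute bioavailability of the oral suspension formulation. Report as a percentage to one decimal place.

F = (AUC_ev / D_ev) / (AUC_iv / D_iv)
  = (543/150) / (576/150)
  = 3.62 / 3.84 = 0.9427
  = 94.27%

F = 94.3%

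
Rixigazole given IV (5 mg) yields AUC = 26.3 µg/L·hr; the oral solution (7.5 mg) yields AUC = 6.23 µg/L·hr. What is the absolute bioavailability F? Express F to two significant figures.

F = (AUC_ev / D_ev) / (AUC_iv / D_iv)
  = (6.23/7.5) / (26.3/5)
  = 0.830667 / 5.26 = 0.1579

F = 0.16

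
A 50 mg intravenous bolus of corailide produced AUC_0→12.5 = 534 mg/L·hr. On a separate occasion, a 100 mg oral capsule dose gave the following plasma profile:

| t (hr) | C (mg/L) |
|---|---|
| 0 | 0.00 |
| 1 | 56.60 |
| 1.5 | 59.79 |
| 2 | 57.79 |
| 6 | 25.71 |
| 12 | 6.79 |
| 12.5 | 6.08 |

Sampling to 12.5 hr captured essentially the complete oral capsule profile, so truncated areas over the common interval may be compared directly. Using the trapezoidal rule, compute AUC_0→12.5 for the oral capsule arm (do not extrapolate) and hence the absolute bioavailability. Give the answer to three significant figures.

F = 0.332

Trapezoidal AUC_0→12.5 (oral capsule):
  [0→1]: (0.00+56.60)/2 × 1 = 28.3
  [1→1.5]: (56.60+59.79)/2 × 0.5 = 29.0975
  [1.5→2]: (59.79+57.79)/2 × 0.5 = 29.395
  [2→6]: (57.79+25.71)/2 × 4 = 167.0
  [6→12]: (25.71+6.79)/2 × 6 = 97.5
  [12→12.5]: (6.79+6.08)/2 × 0.5 = 3.2175
  Sum = 354.51 mg/L·hr
F = (AUC_ev/D_ev)/(AUC_iv/D_iv) = (354.51/100)/(534/50) = 3.5451/10.68 = 0.3319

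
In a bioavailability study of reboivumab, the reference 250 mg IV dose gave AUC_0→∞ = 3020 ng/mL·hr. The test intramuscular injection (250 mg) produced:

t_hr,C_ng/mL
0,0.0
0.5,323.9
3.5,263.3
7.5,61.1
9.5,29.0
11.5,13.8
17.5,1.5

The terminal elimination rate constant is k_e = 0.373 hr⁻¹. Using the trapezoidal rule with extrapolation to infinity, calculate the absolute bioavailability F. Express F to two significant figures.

Trapezoidal AUC_0→17.5 (intramuscular injection):
  [0→0.5]: (0.0+323.9)/2 × 0.5 = 80.975
  [0.5→3.5]: (323.9+263.3)/2 × 3 = 880.8
  [3.5→7.5]: (263.3+61.1)/2 × 4 = 648.8
  [7.5→9.5]: (61.1+29.0)/2 × 2 = 90.1
  [9.5→11.5]: (29.0+13.8)/2 × 2 = 42.8
  [11.5→17.5]: (13.8+1.5)/2 × 6 = 45.9
  Sum = 1789.375 ng/mL·hr
Tail: C_last/k_e = 1.5/0.373 = 4.021
AUC_0→∞ (intramuscular injection) = 1789.375 + 4.021 = 1793.396 ng/mL·hr
F = (AUC_ev/D_ev)/(AUC_iv/D_iv) = (1793.396/250)/(3020/250) = 7.173584/12.08 = 0.5938

F = 0.59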